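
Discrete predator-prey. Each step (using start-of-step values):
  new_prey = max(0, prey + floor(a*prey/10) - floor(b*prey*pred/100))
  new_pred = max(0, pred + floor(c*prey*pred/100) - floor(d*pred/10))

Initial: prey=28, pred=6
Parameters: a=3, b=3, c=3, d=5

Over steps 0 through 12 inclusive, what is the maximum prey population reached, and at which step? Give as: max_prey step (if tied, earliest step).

Step 1: prey: 28+8-5=31; pred: 6+5-3=8
Step 2: prey: 31+9-7=33; pred: 8+7-4=11
Step 3: prey: 33+9-10=32; pred: 11+10-5=16
Step 4: prey: 32+9-15=26; pred: 16+15-8=23
Step 5: prey: 26+7-17=16; pred: 23+17-11=29
Step 6: prey: 16+4-13=7; pred: 29+13-14=28
Step 7: prey: 7+2-5=4; pred: 28+5-14=19
Step 8: prey: 4+1-2=3; pred: 19+2-9=12
Step 9: prey: 3+0-1=2; pred: 12+1-6=7
Step 10: prey: 2+0-0=2; pred: 7+0-3=4
Step 11: prey: 2+0-0=2; pred: 4+0-2=2
Step 12: prey: 2+0-0=2; pred: 2+0-1=1
Max prey = 33 at step 2

Answer: 33 2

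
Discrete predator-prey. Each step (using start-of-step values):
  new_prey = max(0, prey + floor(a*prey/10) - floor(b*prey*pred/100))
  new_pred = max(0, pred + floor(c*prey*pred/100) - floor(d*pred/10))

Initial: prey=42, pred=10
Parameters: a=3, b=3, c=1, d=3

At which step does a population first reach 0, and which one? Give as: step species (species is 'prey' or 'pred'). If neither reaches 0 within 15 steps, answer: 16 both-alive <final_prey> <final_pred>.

Answer: 16 both-alive 19 6

Derivation:
Step 1: prey: 42+12-12=42; pred: 10+4-3=11
Step 2: prey: 42+12-13=41; pred: 11+4-3=12
Step 3: prey: 41+12-14=39; pred: 12+4-3=13
Step 4: prey: 39+11-15=35; pred: 13+5-3=15
Step 5: prey: 35+10-15=30; pred: 15+5-4=16
Step 6: prey: 30+9-14=25; pred: 16+4-4=16
Step 7: prey: 25+7-12=20; pred: 16+4-4=16
Step 8: prey: 20+6-9=17; pred: 16+3-4=15
Step 9: prey: 17+5-7=15; pred: 15+2-4=13
Step 10: prey: 15+4-5=14; pred: 13+1-3=11
Step 11: prey: 14+4-4=14; pred: 11+1-3=9
Step 12: prey: 14+4-3=15; pred: 9+1-2=8
Step 13: prey: 15+4-3=16; pred: 8+1-2=7
Step 14: prey: 16+4-3=17; pred: 7+1-2=6
Step 15: prey: 17+5-3=19; pred: 6+1-1=6
No extinction within 15 steps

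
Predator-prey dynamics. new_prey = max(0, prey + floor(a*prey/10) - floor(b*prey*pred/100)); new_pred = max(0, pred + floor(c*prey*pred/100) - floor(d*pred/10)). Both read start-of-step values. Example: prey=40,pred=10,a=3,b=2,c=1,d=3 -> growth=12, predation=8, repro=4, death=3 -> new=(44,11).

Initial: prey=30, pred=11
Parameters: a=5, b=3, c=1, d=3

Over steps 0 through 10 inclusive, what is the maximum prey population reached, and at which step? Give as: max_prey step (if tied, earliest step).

Step 1: prey: 30+15-9=36; pred: 11+3-3=11
Step 2: prey: 36+18-11=43; pred: 11+3-3=11
Step 3: prey: 43+21-14=50; pred: 11+4-3=12
Step 4: prey: 50+25-18=57; pred: 12+6-3=15
Step 5: prey: 57+28-25=60; pred: 15+8-4=19
Step 6: prey: 60+30-34=56; pred: 19+11-5=25
Step 7: prey: 56+28-42=42; pred: 25+14-7=32
Step 8: prey: 42+21-40=23; pred: 32+13-9=36
Step 9: prey: 23+11-24=10; pred: 36+8-10=34
Step 10: prey: 10+5-10=5; pred: 34+3-10=27
Max prey = 60 at step 5

Answer: 60 5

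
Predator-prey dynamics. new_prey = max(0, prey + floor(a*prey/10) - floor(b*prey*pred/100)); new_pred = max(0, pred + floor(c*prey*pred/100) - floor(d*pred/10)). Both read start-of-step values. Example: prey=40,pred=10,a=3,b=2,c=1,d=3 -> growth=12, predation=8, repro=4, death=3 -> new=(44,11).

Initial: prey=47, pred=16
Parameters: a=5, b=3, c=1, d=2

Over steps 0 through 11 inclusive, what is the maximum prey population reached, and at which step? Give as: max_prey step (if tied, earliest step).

Step 1: prey: 47+23-22=48; pred: 16+7-3=20
Step 2: prey: 48+24-28=44; pred: 20+9-4=25
Step 3: prey: 44+22-33=33; pred: 25+11-5=31
Step 4: prey: 33+16-30=19; pred: 31+10-6=35
Step 5: prey: 19+9-19=9; pred: 35+6-7=34
Step 6: prey: 9+4-9=4; pred: 34+3-6=31
Step 7: prey: 4+2-3=3; pred: 31+1-6=26
Step 8: prey: 3+1-2=2; pred: 26+0-5=21
Step 9: prey: 2+1-1=2; pred: 21+0-4=17
Step 10: prey: 2+1-1=2; pred: 17+0-3=14
Step 11: prey: 2+1-0=3; pred: 14+0-2=12
Max prey = 48 at step 1

Answer: 48 1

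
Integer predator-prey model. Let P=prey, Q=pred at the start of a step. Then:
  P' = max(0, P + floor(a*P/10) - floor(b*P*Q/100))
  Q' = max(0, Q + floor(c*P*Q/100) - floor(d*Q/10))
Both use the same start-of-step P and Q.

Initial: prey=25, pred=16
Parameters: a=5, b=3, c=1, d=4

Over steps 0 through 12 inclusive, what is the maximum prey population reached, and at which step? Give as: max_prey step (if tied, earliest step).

Step 1: prey: 25+12-12=25; pred: 16+4-6=14
Step 2: prey: 25+12-10=27; pred: 14+3-5=12
Step 3: prey: 27+13-9=31; pred: 12+3-4=11
Step 4: prey: 31+15-10=36; pred: 11+3-4=10
Step 5: prey: 36+18-10=44; pred: 10+3-4=9
Step 6: prey: 44+22-11=55; pred: 9+3-3=9
Step 7: prey: 55+27-14=68; pred: 9+4-3=10
Step 8: prey: 68+34-20=82; pred: 10+6-4=12
Step 9: prey: 82+41-29=94; pred: 12+9-4=17
Step 10: prey: 94+47-47=94; pred: 17+15-6=26
Step 11: prey: 94+47-73=68; pred: 26+24-10=40
Step 12: prey: 68+34-81=21; pred: 40+27-16=51
Max prey = 94 at step 9

Answer: 94 9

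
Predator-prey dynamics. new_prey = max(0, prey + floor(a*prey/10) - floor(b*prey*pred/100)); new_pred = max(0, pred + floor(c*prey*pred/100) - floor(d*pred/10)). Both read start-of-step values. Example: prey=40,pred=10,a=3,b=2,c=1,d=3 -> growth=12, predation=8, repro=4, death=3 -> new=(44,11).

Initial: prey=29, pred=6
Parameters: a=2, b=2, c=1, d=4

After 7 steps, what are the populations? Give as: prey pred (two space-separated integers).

Answer: 59 5

Derivation:
Step 1: prey: 29+5-3=31; pred: 6+1-2=5
Step 2: prey: 31+6-3=34; pred: 5+1-2=4
Step 3: prey: 34+6-2=38; pred: 4+1-1=4
Step 4: prey: 38+7-3=42; pred: 4+1-1=4
Step 5: prey: 42+8-3=47; pred: 4+1-1=4
Step 6: prey: 47+9-3=53; pred: 4+1-1=4
Step 7: prey: 53+10-4=59; pred: 4+2-1=5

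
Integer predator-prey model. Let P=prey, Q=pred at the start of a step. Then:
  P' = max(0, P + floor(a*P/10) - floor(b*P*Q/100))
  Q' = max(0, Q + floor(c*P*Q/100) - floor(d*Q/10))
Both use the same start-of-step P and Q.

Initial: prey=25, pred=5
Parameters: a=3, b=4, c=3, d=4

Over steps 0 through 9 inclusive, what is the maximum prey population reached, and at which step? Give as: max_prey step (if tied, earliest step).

Answer: 29 2

Derivation:
Step 1: prey: 25+7-5=27; pred: 5+3-2=6
Step 2: prey: 27+8-6=29; pred: 6+4-2=8
Step 3: prey: 29+8-9=28; pred: 8+6-3=11
Step 4: prey: 28+8-12=24; pred: 11+9-4=16
Step 5: prey: 24+7-15=16; pred: 16+11-6=21
Step 6: prey: 16+4-13=7; pred: 21+10-8=23
Step 7: prey: 7+2-6=3; pred: 23+4-9=18
Step 8: prey: 3+0-2=1; pred: 18+1-7=12
Step 9: prey: 1+0-0=1; pred: 12+0-4=8
Max prey = 29 at step 2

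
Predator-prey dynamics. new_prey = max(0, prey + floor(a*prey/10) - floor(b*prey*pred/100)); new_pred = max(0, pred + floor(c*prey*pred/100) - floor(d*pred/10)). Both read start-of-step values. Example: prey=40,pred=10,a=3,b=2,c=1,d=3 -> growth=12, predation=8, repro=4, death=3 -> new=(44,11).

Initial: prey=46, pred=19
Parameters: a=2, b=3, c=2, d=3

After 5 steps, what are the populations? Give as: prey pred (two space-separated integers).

Answer: 0 17

Derivation:
Step 1: prey: 46+9-26=29; pred: 19+17-5=31
Step 2: prey: 29+5-26=8; pred: 31+17-9=39
Step 3: prey: 8+1-9=0; pred: 39+6-11=34
Step 4: prey: 0+0-0=0; pred: 34+0-10=24
Step 5: prey: 0+0-0=0; pred: 24+0-7=17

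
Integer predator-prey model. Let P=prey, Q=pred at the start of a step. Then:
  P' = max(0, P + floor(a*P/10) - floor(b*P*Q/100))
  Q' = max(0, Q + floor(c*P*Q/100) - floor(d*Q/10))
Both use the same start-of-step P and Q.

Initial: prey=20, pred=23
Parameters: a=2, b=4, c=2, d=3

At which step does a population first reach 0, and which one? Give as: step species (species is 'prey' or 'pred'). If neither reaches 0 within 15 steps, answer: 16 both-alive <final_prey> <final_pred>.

Step 1: prey: 20+4-18=6; pred: 23+9-6=26
Step 2: prey: 6+1-6=1; pred: 26+3-7=22
Step 3: prey: 1+0-0=1; pred: 22+0-6=16
Step 4: prey: 1+0-0=1; pred: 16+0-4=12
Step 5: prey: 1+0-0=1; pred: 12+0-3=9
Step 6: prey: 1+0-0=1; pred: 9+0-2=7
Step 7: prey: 1+0-0=1; pred: 7+0-2=5
Step 8: prey: 1+0-0=1; pred: 5+0-1=4
Step 9: prey: 1+0-0=1; pred: 4+0-1=3
Step 10: prey: 1+0-0=1; pred: 3+0-0=3
Steps 11-15: state stable at prey=1, pred=3 (no change)
No extinction within 15 steps

Answer: 16 both-alive 1 3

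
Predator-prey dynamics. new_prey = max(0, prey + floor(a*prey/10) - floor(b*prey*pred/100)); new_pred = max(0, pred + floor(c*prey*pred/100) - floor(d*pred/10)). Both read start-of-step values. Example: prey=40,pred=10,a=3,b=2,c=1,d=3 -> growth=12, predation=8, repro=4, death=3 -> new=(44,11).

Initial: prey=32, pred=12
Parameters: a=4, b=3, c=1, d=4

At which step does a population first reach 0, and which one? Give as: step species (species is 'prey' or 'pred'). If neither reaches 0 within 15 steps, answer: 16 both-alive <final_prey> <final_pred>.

Step 1: prey: 32+12-11=33; pred: 12+3-4=11
Step 2: prey: 33+13-10=36; pred: 11+3-4=10
Step 3: prey: 36+14-10=40; pred: 10+3-4=9
Step 4: prey: 40+16-10=46; pred: 9+3-3=9
Step 5: prey: 46+18-12=52; pred: 9+4-3=10
Step 6: prey: 52+20-15=57; pred: 10+5-4=11
Step 7: prey: 57+22-18=61; pred: 11+6-4=13
Step 8: prey: 61+24-23=62; pred: 13+7-5=15
Step 9: prey: 62+24-27=59; pred: 15+9-6=18
Step 10: prey: 59+23-31=51; pred: 18+10-7=21
Step 11: prey: 51+20-32=39; pred: 21+10-8=23
Step 12: prey: 39+15-26=28; pred: 23+8-9=22
Step 13: prey: 28+11-18=21; pred: 22+6-8=20
Step 14: prey: 21+8-12=17; pred: 20+4-8=16
Step 15: prey: 17+6-8=15; pred: 16+2-6=12
No extinction within 15 steps

Answer: 16 both-alive 15 12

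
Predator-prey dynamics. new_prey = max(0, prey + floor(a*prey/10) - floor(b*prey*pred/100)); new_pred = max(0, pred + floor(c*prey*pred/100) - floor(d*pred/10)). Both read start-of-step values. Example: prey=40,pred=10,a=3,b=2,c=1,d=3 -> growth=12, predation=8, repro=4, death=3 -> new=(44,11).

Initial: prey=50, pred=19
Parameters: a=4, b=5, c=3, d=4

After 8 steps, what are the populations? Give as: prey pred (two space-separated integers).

Answer: 0 3

Derivation:
Step 1: prey: 50+20-47=23; pred: 19+28-7=40
Step 2: prey: 23+9-46=0; pred: 40+27-16=51
Step 3: prey: 0+0-0=0; pred: 51+0-20=31
Step 4: prey: 0+0-0=0; pred: 31+0-12=19
Step 5: prey: 0+0-0=0; pred: 19+0-7=12
Step 6: prey: 0+0-0=0; pred: 12+0-4=8
Step 7: prey: 0+0-0=0; pred: 8+0-3=5
Step 8: prey: 0+0-0=0; pred: 5+0-2=3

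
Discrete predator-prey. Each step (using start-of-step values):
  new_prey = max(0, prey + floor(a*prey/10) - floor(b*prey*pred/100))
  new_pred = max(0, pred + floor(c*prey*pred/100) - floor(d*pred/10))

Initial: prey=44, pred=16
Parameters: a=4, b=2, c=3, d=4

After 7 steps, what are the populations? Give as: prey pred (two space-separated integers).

Answer: 0 18

Derivation:
Step 1: prey: 44+17-14=47; pred: 16+21-6=31
Step 2: prey: 47+18-29=36; pred: 31+43-12=62
Step 3: prey: 36+14-44=6; pred: 62+66-24=104
Step 4: prey: 6+2-12=0; pred: 104+18-41=81
Step 5: prey: 0+0-0=0; pred: 81+0-32=49
Step 6: prey: 0+0-0=0; pred: 49+0-19=30
Step 7: prey: 0+0-0=0; pred: 30+0-12=18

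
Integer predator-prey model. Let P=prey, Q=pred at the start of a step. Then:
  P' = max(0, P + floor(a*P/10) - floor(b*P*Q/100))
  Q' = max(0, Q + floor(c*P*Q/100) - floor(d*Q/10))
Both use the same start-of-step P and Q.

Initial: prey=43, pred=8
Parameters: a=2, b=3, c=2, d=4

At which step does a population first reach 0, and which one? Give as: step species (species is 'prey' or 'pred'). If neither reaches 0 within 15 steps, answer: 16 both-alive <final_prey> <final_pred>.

Answer: 16 both-alive 3 2

Derivation:
Step 1: prey: 43+8-10=41; pred: 8+6-3=11
Step 2: prey: 41+8-13=36; pred: 11+9-4=16
Step 3: prey: 36+7-17=26; pred: 16+11-6=21
Step 4: prey: 26+5-16=15; pred: 21+10-8=23
Step 5: prey: 15+3-10=8; pred: 23+6-9=20
Step 6: prey: 8+1-4=5; pred: 20+3-8=15
Step 7: prey: 5+1-2=4; pred: 15+1-6=10
Step 8: prey: 4+0-1=3; pred: 10+0-4=6
Step 9: prey: 3+0-0=3; pred: 6+0-2=4
Step 10: prey: 3+0-0=3; pred: 4+0-1=3
Step 11: prey: 3+0-0=3; pred: 3+0-1=2
Step 12: prey: 3+0-0=3; pred: 2+0-0=2
Steps 13-15: state stable at prey=3, pred=2 (no change)
No extinction within 15 steps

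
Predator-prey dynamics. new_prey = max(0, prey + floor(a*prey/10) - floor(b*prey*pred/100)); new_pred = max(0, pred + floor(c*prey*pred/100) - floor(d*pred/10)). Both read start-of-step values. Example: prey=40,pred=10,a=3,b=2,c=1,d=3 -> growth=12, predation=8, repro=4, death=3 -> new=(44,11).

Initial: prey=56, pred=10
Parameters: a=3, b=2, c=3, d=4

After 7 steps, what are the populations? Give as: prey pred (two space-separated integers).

Answer: 0 24

Derivation:
Step 1: prey: 56+16-11=61; pred: 10+16-4=22
Step 2: prey: 61+18-26=53; pred: 22+40-8=54
Step 3: prey: 53+15-57=11; pred: 54+85-21=118
Step 4: prey: 11+3-25=0; pred: 118+38-47=109
Step 5: prey: 0+0-0=0; pred: 109+0-43=66
Step 6: prey: 0+0-0=0; pred: 66+0-26=40
Step 7: prey: 0+0-0=0; pred: 40+0-16=24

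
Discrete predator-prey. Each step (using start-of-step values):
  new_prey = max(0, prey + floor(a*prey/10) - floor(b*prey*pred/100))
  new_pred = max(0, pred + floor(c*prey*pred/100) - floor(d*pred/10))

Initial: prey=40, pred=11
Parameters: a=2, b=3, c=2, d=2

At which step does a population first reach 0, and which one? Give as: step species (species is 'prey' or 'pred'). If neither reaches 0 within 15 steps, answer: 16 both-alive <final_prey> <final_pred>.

Step 1: prey: 40+8-13=35; pred: 11+8-2=17
Step 2: prey: 35+7-17=25; pred: 17+11-3=25
Step 3: prey: 25+5-18=12; pred: 25+12-5=32
Step 4: prey: 12+2-11=3; pred: 32+7-6=33
Step 5: prey: 3+0-2=1; pred: 33+1-6=28
Step 6: prey: 1+0-0=1; pred: 28+0-5=23
Step 7: prey: 1+0-0=1; pred: 23+0-4=19
Step 8: prey: 1+0-0=1; pred: 19+0-3=16
Step 9: prey: 1+0-0=1; pred: 16+0-3=13
Step 10: prey: 1+0-0=1; pred: 13+0-2=11
Step 11: prey: 1+0-0=1; pred: 11+0-2=9
Step 12: prey: 1+0-0=1; pred: 9+0-1=8
Step 13: prey: 1+0-0=1; pred: 8+0-1=7
Step 14: prey: 1+0-0=1; pred: 7+0-1=6
Step 15: prey: 1+0-0=1; pred: 6+0-1=5
No extinction within 15 steps

Answer: 16 both-alive 1 5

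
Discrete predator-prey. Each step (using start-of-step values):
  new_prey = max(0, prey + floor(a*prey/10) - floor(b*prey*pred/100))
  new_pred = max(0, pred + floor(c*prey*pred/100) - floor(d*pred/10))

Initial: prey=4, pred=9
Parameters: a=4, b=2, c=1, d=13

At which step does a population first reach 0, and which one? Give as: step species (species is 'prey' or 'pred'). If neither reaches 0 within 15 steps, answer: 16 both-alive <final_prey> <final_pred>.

Answer: 1 pred

Derivation:
Step 1: prey: 4+1-0=5; pred: 9+0-11=0
First extinction: pred at step 1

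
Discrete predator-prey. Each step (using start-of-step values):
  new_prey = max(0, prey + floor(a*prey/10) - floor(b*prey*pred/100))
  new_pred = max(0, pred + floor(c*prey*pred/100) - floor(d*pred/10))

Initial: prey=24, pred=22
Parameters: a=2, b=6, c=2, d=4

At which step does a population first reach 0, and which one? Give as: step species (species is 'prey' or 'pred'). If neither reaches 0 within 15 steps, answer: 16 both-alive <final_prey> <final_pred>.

Step 1: prey: 24+4-31=0; pred: 22+10-8=24
First extinction: prey at step 1

Answer: 1 prey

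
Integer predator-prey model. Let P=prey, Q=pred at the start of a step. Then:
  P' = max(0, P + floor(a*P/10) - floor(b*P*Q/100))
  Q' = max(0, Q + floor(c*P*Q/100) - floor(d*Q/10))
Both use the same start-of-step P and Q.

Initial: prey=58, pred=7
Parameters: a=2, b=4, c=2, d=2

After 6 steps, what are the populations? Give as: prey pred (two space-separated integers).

Step 1: prey: 58+11-16=53; pred: 7+8-1=14
Step 2: prey: 53+10-29=34; pred: 14+14-2=26
Step 3: prey: 34+6-35=5; pred: 26+17-5=38
Step 4: prey: 5+1-7=0; pred: 38+3-7=34
Step 5: prey: 0+0-0=0; pred: 34+0-6=28
Step 6: prey: 0+0-0=0; pred: 28+0-5=23

Answer: 0 23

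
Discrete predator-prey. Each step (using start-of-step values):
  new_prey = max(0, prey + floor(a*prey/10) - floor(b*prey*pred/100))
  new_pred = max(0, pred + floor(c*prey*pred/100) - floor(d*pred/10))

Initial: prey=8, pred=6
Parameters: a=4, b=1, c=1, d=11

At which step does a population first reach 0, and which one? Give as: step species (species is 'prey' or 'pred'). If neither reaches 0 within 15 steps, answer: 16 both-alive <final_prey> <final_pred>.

Step 1: prey: 8+3-0=11; pred: 6+0-6=0
First extinction: pred at step 1

Answer: 1 pred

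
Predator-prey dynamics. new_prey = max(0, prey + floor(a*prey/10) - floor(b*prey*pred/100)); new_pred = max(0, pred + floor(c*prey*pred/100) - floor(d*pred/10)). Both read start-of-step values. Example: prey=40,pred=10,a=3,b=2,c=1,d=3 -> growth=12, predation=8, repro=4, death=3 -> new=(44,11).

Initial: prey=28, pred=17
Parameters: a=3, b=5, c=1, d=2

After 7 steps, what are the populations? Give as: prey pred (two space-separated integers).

Step 1: prey: 28+8-23=13; pred: 17+4-3=18
Step 2: prey: 13+3-11=5; pred: 18+2-3=17
Step 3: prey: 5+1-4=2; pred: 17+0-3=14
Step 4: prey: 2+0-1=1; pred: 14+0-2=12
Step 5: prey: 1+0-0=1; pred: 12+0-2=10
Step 6: prey: 1+0-0=1; pred: 10+0-2=8
Step 7: prey: 1+0-0=1; pred: 8+0-1=7

Answer: 1 7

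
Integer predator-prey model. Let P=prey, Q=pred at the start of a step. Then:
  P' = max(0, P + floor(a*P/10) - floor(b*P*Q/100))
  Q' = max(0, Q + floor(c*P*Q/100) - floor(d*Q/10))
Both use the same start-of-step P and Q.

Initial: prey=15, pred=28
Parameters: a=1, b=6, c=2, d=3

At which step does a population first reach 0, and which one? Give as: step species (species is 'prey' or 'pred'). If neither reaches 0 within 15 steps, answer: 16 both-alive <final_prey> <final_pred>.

Step 1: prey: 15+1-25=0; pred: 28+8-8=28
First extinction: prey at step 1

Answer: 1 prey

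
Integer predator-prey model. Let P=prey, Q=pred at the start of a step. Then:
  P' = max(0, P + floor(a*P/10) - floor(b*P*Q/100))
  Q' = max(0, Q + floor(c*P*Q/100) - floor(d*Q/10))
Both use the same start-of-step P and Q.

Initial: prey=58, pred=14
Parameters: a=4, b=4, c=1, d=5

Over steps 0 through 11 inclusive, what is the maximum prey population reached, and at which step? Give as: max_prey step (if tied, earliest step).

Answer: 87 11

Derivation:
Step 1: prey: 58+23-32=49; pred: 14+8-7=15
Step 2: prey: 49+19-29=39; pred: 15+7-7=15
Step 3: prey: 39+15-23=31; pred: 15+5-7=13
Step 4: prey: 31+12-16=27; pred: 13+4-6=11
Step 5: prey: 27+10-11=26; pred: 11+2-5=8
Step 6: prey: 26+10-8=28; pred: 8+2-4=6
Step 7: prey: 28+11-6=33; pred: 6+1-3=4
Step 8: prey: 33+13-5=41; pred: 4+1-2=3
Step 9: prey: 41+16-4=53; pred: 3+1-1=3
Step 10: prey: 53+21-6=68; pred: 3+1-1=3
Step 11: prey: 68+27-8=87; pred: 3+2-1=4
Max prey = 87 at step 11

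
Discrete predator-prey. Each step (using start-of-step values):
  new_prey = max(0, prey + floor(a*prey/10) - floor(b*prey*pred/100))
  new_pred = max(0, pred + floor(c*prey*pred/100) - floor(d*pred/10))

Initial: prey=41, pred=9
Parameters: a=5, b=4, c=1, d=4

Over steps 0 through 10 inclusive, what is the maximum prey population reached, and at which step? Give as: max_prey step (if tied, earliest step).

Step 1: prey: 41+20-14=47; pred: 9+3-3=9
Step 2: prey: 47+23-16=54; pred: 9+4-3=10
Step 3: prey: 54+27-21=60; pred: 10+5-4=11
Step 4: prey: 60+30-26=64; pred: 11+6-4=13
Step 5: prey: 64+32-33=63; pred: 13+8-5=16
Step 6: prey: 63+31-40=54; pred: 16+10-6=20
Step 7: prey: 54+27-43=38; pred: 20+10-8=22
Step 8: prey: 38+19-33=24; pred: 22+8-8=22
Step 9: prey: 24+12-21=15; pred: 22+5-8=19
Step 10: prey: 15+7-11=11; pred: 19+2-7=14
Max prey = 64 at step 4

Answer: 64 4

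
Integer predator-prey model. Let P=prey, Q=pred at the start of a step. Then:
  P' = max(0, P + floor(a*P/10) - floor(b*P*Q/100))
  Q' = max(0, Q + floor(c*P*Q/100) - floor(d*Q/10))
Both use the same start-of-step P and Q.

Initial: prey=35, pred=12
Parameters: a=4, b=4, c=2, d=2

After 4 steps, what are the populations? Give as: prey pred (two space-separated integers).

Answer: 1 31

Derivation:
Step 1: prey: 35+14-16=33; pred: 12+8-2=18
Step 2: prey: 33+13-23=23; pred: 18+11-3=26
Step 3: prey: 23+9-23=9; pred: 26+11-5=32
Step 4: prey: 9+3-11=1; pred: 32+5-6=31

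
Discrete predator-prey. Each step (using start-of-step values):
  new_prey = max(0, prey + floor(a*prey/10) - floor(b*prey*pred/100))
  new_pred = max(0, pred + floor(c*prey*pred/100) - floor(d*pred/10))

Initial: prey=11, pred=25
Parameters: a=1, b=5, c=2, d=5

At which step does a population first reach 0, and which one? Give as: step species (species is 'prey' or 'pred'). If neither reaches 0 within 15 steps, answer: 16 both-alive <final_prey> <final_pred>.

Answer: 1 prey

Derivation:
Step 1: prey: 11+1-13=0; pred: 25+5-12=18
First extinction: prey at step 1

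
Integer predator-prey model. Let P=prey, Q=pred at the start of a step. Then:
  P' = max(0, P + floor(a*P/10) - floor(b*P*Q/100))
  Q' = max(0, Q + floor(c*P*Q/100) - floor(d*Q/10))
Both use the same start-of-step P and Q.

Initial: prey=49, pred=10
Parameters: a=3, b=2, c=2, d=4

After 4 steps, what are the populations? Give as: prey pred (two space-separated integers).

Step 1: prey: 49+14-9=54; pred: 10+9-4=15
Step 2: prey: 54+16-16=54; pred: 15+16-6=25
Step 3: prey: 54+16-27=43; pred: 25+27-10=42
Step 4: prey: 43+12-36=19; pred: 42+36-16=62

Answer: 19 62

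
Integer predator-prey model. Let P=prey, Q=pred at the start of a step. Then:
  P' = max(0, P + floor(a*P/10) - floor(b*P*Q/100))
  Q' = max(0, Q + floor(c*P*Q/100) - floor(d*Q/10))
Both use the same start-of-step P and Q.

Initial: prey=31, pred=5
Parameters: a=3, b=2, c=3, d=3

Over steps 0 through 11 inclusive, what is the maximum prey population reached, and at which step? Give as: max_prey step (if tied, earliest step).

Answer: 43 2

Derivation:
Step 1: prey: 31+9-3=37; pred: 5+4-1=8
Step 2: prey: 37+11-5=43; pred: 8+8-2=14
Step 3: prey: 43+12-12=43; pred: 14+18-4=28
Step 4: prey: 43+12-24=31; pred: 28+36-8=56
Step 5: prey: 31+9-34=6; pred: 56+52-16=92
Step 6: prey: 6+1-11=0; pred: 92+16-27=81
Step 7: prey: 0+0-0=0; pred: 81+0-24=57
Step 8: prey: 0+0-0=0; pred: 57+0-17=40
Step 9: prey: 0+0-0=0; pred: 40+0-12=28
Step 10: prey: 0+0-0=0; pred: 28+0-8=20
Step 11: prey: 0+0-0=0; pred: 20+0-6=14
Max prey = 43 at step 2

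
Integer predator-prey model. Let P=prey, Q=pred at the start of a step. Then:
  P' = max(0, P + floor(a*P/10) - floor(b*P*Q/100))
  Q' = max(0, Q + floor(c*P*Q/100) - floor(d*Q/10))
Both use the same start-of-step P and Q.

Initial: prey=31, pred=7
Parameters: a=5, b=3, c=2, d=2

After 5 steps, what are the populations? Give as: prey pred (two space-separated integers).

Step 1: prey: 31+15-6=40; pred: 7+4-1=10
Step 2: prey: 40+20-12=48; pred: 10+8-2=16
Step 3: prey: 48+24-23=49; pred: 16+15-3=28
Step 4: prey: 49+24-41=32; pred: 28+27-5=50
Step 5: prey: 32+16-48=0; pred: 50+32-10=72

Answer: 0 72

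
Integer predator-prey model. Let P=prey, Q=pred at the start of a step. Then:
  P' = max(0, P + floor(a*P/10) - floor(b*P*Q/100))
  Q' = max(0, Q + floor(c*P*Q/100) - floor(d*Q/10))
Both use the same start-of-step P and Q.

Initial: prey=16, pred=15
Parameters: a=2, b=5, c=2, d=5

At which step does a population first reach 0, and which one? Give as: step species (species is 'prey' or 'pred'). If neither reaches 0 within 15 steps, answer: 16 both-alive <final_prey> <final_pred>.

Answer: 16 both-alive 3 1

Derivation:
Step 1: prey: 16+3-12=7; pred: 15+4-7=12
Step 2: prey: 7+1-4=4; pred: 12+1-6=7
Step 3: prey: 4+0-1=3; pred: 7+0-3=4
Step 4: prey: 3+0-0=3; pred: 4+0-2=2
Step 5: prey: 3+0-0=3; pred: 2+0-1=1
Step 6: prey: 3+0-0=3; pred: 1+0-0=1
Steps 7-15: state stable at prey=3, pred=1 (no change)
No extinction within 15 steps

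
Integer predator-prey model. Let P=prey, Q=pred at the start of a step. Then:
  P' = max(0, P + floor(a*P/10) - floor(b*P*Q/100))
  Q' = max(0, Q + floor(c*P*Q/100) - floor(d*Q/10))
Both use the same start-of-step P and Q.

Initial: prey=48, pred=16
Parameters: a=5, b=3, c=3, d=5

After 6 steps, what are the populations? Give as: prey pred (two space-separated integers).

Step 1: prey: 48+24-23=49; pred: 16+23-8=31
Step 2: prey: 49+24-45=28; pred: 31+45-15=61
Step 3: prey: 28+14-51=0; pred: 61+51-30=82
Step 4: prey: 0+0-0=0; pred: 82+0-41=41
Step 5: prey: 0+0-0=0; pred: 41+0-20=21
Step 6: prey: 0+0-0=0; pred: 21+0-10=11

Answer: 0 11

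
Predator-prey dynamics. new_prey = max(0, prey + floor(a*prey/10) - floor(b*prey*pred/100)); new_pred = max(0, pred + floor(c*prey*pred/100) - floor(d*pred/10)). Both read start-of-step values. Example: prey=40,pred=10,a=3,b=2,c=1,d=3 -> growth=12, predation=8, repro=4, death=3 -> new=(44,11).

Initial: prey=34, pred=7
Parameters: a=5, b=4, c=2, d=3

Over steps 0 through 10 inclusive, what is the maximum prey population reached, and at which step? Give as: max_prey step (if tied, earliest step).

Step 1: prey: 34+17-9=42; pred: 7+4-2=9
Step 2: prey: 42+21-15=48; pred: 9+7-2=14
Step 3: prey: 48+24-26=46; pred: 14+13-4=23
Step 4: prey: 46+23-42=27; pred: 23+21-6=38
Step 5: prey: 27+13-41=0; pred: 38+20-11=47
Step 6: prey: 0+0-0=0; pred: 47+0-14=33
Step 7: prey: 0+0-0=0; pred: 33+0-9=24
Step 8: prey: 0+0-0=0; pred: 24+0-7=17
Step 9: prey: 0+0-0=0; pred: 17+0-5=12
Step 10: prey: 0+0-0=0; pred: 12+0-3=9
Max prey = 48 at step 2

Answer: 48 2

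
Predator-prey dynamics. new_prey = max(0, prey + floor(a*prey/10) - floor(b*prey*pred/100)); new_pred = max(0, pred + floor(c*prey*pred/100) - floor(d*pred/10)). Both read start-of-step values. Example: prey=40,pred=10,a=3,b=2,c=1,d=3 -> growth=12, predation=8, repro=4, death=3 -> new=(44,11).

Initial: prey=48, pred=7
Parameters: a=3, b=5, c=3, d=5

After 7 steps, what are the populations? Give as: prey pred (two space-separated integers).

Step 1: prey: 48+14-16=46; pred: 7+10-3=14
Step 2: prey: 46+13-32=27; pred: 14+19-7=26
Step 3: prey: 27+8-35=0; pred: 26+21-13=34
Step 4: prey: 0+0-0=0; pred: 34+0-17=17
Step 5: prey: 0+0-0=0; pred: 17+0-8=9
Step 6: prey: 0+0-0=0; pred: 9+0-4=5
Step 7: prey: 0+0-0=0; pred: 5+0-2=3

Answer: 0 3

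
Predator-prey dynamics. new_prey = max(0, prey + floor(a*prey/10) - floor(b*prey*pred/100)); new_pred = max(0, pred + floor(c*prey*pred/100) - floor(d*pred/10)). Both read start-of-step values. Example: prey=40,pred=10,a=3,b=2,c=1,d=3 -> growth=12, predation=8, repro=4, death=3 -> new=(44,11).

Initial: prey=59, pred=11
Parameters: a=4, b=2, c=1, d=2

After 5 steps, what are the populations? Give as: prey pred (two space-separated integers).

Step 1: prey: 59+23-12=70; pred: 11+6-2=15
Step 2: prey: 70+28-21=77; pred: 15+10-3=22
Step 3: prey: 77+30-33=74; pred: 22+16-4=34
Step 4: prey: 74+29-50=53; pred: 34+25-6=53
Step 5: prey: 53+21-56=18; pred: 53+28-10=71

Answer: 18 71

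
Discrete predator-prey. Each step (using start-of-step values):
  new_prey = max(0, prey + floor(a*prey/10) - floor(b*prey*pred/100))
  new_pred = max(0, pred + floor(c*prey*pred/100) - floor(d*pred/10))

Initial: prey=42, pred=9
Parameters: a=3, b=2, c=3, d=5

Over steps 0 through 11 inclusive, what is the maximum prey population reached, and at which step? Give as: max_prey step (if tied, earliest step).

Step 1: prey: 42+12-7=47; pred: 9+11-4=16
Step 2: prey: 47+14-15=46; pred: 16+22-8=30
Step 3: prey: 46+13-27=32; pred: 30+41-15=56
Step 4: prey: 32+9-35=6; pred: 56+53-28=81
Step 5: prey: 6+1-9=0; pred: 81+14-40=55
Step 6: prey: 0+0-0=0; pred: 55+0-27=28
Step 7: prey: 0+0-0=0; pred: 28+0-14=14
Step 8: prey: 0+0-0=0; pred: 14+0-7=7
Step 9: prey: 0+0-0=0; pred: 7+0-3=4
Step 10: prey: 0+0-0=0; pred: 4+0-2=2
Step 11: prey: 0+0-0=0; pred: 2+0-1=1
Max prey = 47 at step 1

Answer: 47 1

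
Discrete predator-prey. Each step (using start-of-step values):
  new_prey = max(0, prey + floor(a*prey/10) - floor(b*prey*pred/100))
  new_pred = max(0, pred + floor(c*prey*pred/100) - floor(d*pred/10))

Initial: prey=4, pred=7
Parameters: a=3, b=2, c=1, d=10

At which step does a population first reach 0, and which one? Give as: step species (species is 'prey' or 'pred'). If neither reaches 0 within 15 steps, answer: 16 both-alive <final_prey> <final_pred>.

Answer: 1 pred

Derivation:
Step 1: prey: 4+1-0=5; pred: 7+0-7=0
First extinction: pred at step 1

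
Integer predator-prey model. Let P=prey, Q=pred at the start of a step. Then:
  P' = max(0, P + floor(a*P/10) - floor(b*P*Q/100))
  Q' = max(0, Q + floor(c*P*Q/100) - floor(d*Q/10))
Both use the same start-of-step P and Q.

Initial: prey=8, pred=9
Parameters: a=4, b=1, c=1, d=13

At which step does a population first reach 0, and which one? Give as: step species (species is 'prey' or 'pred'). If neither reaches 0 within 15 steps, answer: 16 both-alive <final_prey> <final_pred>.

Step 1: prey: 8+3-0=11; pred: 9+0-11=0
First extinction: pred at step 1

Answer: 1 pred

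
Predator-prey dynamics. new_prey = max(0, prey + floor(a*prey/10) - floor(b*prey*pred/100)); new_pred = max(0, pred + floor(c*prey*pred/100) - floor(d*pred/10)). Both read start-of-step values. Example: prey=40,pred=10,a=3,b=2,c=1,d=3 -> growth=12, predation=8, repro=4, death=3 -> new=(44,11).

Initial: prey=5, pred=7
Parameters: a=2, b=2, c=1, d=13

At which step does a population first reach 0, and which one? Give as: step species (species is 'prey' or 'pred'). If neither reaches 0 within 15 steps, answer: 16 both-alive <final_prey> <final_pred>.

Step 1: prey: 5+1-0=6; pred: 7+0-9=0
First extinction: pred at step 1

Answer: 1 pred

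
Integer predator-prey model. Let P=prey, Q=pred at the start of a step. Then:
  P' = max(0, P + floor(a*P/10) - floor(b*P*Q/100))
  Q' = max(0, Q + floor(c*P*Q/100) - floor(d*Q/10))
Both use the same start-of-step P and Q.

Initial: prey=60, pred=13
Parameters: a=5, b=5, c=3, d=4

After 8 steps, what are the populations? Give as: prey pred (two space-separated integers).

Answer: 0 4

Derivation:
Step 1: prey: 60+30-39=51; pred: 13+23-5=31
Step 2: prey: 51+25-79=0; pred: 31+47-12=66
Step 3: prey: 0+0-0=0; pred: 66+0-26=40
Step 4: prey: 0+0-0=0; pred: 40+0-16=24
Step 5: prey: 0+0-0=0; pred: 24+0-9=15
Step 6: prey: 0+0-0=0; pred: 15+0-6=9
Step 7: prey: 0+0-0=0; pred: 9+0-3=6
Step 8: prey: 0+0-0=0; pred: 6+0-2=4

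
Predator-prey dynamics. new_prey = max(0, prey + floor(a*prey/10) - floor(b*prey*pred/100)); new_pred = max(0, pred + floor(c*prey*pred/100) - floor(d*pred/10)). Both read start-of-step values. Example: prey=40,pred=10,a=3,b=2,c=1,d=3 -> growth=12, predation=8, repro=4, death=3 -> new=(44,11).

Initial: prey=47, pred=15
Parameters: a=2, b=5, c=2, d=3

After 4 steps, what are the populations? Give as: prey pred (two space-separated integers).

Step 1: prey: 47+9-35=21; pred: 15+14-4=25
Step 2: prey: 21+4-26=0; pred: 25+10-7=28
Step 3: prey: 0+0-0=0; pred: 28+0-8=20
Step 4: prey: 0+0-0=0; pred: 20+0-6=14

Answer: 0 14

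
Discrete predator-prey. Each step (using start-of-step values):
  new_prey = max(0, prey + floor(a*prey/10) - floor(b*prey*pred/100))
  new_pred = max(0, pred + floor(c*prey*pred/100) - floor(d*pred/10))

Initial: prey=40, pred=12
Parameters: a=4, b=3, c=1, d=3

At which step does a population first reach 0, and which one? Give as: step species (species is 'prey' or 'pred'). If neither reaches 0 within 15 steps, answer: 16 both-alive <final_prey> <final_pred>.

Answer: 16 both-alive 25 6

Derivation:
Step 1: prey: 40+16-14=42; pred: 12+4-3=13
Step 2: prey: 42+16-16=42; pred: 13+5-3=15
Step 3: prey: 42+16-18=40; pred: 15+6-4=17
Step 4: prey: 40+16-20=36; pred: 17+6-5=18
Step 5: prey: 36+14-19=31; pred: 18+6-5=19
Step 6: prey: 31+12-17=26; pred: 19+5-5=19
Step 7: prey: 26+10-14=22; pred: 19+4-5=18
Step 8: prey: 22+8-11=19; pred: 18+3-5=16
Step 9: prey: 19+7-9=17; pred: 16+3-4=15
Step 10: prey: 17+6-7=16; pred: 15+2-4=13
Step 11: prey: 16+6-6=16; pred: 13+2-3=12
Step 12: prey: 16+6-5=17; pred: 12+1-3=10
Step 13: prey: 17+6-5=18; pred: 10+1-3=8
Step 14: prey: 18+7-4=21; pred: 8+1-2=7
Step 15: prey: 21+8-4=25; pred: 7+1-2=6
No extinction within 15 steps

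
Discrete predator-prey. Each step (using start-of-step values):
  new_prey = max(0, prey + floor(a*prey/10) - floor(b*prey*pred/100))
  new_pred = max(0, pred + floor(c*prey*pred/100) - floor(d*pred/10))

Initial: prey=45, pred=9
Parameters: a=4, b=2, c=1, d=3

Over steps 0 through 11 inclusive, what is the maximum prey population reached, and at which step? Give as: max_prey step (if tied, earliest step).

Answer: 75 4

Derivation:
Step 1: prey: 45+18-8=55; pred: 9+4-2=11
Step 2: prey: 55+22-12=65; pred: 11+6-3=14
Step 3: prey: 65+26-18=73; pred: 14+9-4=19
Step 4: prey: 73+29-27=75; pred: 19+13-5=27
Step 5: prey: 75+30-40=65; pred: 27+20-8=39
Step 6: prey: 65+26-50=41; pred: 39+25-11=53
Step 7: prey: 41+16-43=14; pred: 53+21-15=59
Step 8: prey: 14+5-16=3; pred: 59+8-17=50
Step 9: prey: 3+1-3=1; pred: 50+1-15=36
Step 10: prey: 1+0-0=1; pred: 36+0-10=26
Step 11: prey: 1+0-0=1; pred: 26+0-7=19
Max prey = 75 at step 4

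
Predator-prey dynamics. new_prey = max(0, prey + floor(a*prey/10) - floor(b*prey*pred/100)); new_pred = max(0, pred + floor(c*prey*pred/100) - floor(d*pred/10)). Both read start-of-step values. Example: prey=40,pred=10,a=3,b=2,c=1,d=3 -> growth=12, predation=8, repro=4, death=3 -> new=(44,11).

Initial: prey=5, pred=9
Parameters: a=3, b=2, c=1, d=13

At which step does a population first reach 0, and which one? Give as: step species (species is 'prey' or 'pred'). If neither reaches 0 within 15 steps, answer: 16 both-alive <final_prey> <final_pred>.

Answer: 1 pred

Derivation:
Step 1: prey: 5+1-0=6; pred: 9+0-11=0
First extinction: pred at step 1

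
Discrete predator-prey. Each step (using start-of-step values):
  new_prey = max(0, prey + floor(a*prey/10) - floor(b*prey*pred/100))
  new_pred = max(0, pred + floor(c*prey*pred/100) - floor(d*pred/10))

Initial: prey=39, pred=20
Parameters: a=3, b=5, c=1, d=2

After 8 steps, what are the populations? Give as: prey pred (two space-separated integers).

Answer: 0 7

Derivation:
Step 1: prey: 39+11-39=11; pred: 20+7-4=23
Step 2: prey: 11+3-12=2; pred: 23+2-4=21
Step 3: prey: 2+0-2=0; pred: 21+0-4=17
Step 4: prey: 0+0-0=0; pred: 17+0-3=14
Step 5: prey: 0+0-0=0; pred: 14+0-2=12
Step 6: prey: 0+0-0=0; pred: 12+0-2=10
Step 7: prey: 0+0-0=0; pred: 10+0-2=8
Step 8: prey: 0+0-0=0; pred: 8+0-1=7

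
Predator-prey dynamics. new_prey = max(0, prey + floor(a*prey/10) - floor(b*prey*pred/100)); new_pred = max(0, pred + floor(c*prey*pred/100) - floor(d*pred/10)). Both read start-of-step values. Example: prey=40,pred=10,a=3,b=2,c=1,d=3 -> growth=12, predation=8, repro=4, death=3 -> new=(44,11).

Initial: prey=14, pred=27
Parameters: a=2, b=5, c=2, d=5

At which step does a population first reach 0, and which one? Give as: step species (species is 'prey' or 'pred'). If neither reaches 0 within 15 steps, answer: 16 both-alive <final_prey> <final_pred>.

Answer: 1 prey

Derivation:
Step 1: prey: 14+2-18=0; pred: 27+7-13=21
First extinction: prey at step 1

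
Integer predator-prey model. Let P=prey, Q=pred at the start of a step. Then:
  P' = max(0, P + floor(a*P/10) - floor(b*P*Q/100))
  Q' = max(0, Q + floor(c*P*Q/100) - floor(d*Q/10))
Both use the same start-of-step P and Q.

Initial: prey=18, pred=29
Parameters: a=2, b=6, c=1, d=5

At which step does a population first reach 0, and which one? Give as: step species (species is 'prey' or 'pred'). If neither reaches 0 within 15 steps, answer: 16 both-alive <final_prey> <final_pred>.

Answer: 1 prey

Derivation:
Step 1: prey: 18+3-31=0; pred: 29+5-14=20
First extinction: prey at step 1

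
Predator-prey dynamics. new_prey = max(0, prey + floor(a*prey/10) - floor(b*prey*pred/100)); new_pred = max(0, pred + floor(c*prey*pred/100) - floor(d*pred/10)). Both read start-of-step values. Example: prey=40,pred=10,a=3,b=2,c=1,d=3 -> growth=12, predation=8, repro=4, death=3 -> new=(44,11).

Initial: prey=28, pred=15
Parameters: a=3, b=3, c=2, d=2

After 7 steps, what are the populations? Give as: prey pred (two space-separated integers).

Step 1: prey: 28+8-12=24; pred: 15+8-3=20
Step 2: prey: 24+7-14=17; pred: 20+9-4=25
Step 3: prey: 17+5-12=10; pred: 25+8-5=28
Step 4: prey: 10+3-8=5; pred: 28+5-5=28
Step 5: prey: 5+1-4=2; pred: 28+2-5=25
Step 6: prey: 2+0-1=1; pred: 25+1-5=21
Step 7: prey: 1+0-0=1; pred: 21+0-4=17

Answer: 1 17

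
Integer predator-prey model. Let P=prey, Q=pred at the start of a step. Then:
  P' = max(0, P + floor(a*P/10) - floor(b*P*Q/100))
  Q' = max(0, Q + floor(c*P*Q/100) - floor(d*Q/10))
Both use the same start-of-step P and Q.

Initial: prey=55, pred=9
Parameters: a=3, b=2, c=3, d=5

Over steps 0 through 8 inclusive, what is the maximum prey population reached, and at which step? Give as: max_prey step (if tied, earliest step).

Answer: 62 1

Derivation:
Step 1: prey: 55+16-9=62; pred: 9+14-4=19
Step 2: prey: 62+18-23=57; pred: 19+35-9=45
Step 3: prey: 57+17-51=23; pred: 45+76-22=99
Step 4: prey: 23+6-45=0; pred: 99+68-49=118
Step 5: prey: 0+0-0=0; pred: 118+0-59=59
Step 6: prey: 0+0-0=0; pred: 59+0-29=30
Step 7: prey: 0+0-0=0; pred: 30+0-15=15
Step 8: prey: 0+0-0=0; pred: 15+0-7=8
Max prey = 62 at step 1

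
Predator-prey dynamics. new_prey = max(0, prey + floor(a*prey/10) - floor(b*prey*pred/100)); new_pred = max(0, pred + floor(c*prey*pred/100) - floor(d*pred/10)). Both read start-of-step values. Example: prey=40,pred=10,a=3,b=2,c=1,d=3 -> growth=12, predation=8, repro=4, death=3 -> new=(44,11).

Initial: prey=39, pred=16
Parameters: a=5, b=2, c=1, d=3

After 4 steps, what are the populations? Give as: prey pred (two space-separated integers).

Step 1: prey: 39+19-12=46; pred: 16+6-4=18
Step 2: prey: 46+23-16=53; pred: 18+8-5=21
Step 3: prey: 53+26-22=57; pred: 21+11-6=26
Step 4: prey: 57+28-29=56; pred: 26+14-7=33

Answer: 56 33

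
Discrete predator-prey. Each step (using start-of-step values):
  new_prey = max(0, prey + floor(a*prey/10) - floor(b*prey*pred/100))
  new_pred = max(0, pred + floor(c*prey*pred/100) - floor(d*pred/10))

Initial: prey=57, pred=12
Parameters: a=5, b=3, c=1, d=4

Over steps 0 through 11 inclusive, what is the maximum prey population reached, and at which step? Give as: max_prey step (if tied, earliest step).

Step 1: prey: 57+28-20=65; pred: 12+6-4=14
Step 2: prey: 65+32-27=70; pred: 14+9-5=18
Step 3: prey: 70+35-37=68; pred: 18+12-7=23
Step 4: prey: 68+34-46=56; pred: 23+15-9=29
Step 5: prey: 56+28-48=36; pred: 29+16-11=34
Step 6: prey: 36+18-36=18; pred: 34+12-13=33
Step 7: prey: 18+9-17=10; pred: 33+5-13=25
Step 8: prey: 10+5-7=8; pred: 25+2-10=17
Step 9: prey: 8+4-4=8; pred: 17+1-6=12
Step 10: prey: 8+4-2=10; pred: 12+0-4=8
Step 11: prey: 10+5-2=13; pred: 8+0-3=5
Max prey = 70 at step 2

Answer: 70 2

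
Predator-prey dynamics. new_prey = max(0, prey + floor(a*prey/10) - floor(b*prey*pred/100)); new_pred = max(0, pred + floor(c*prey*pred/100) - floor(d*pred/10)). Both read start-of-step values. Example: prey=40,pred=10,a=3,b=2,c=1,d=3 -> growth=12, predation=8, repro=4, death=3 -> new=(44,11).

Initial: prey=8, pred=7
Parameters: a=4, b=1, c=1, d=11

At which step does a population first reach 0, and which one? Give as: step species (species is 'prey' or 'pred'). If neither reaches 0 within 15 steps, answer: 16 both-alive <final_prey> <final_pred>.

Step 1: prey: 8+3-0=11; pred: 7+0-7=0
First extinction: pred at step 1

Answer: 1 pred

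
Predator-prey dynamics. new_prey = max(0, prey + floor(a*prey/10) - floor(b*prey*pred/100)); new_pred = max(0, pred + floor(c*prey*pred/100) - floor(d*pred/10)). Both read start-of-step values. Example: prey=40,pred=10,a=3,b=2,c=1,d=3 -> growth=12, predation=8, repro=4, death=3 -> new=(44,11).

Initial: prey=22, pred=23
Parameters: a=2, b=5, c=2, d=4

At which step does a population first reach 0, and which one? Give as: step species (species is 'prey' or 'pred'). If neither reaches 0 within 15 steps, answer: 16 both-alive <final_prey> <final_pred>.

Step 1: prey: 22+4-25=1; pred: 23+10-9=24
Step 2: prey: 1+0-1=0; pred: 24+0-9=15
First extinction: prey at step 2

Answer: 2 prey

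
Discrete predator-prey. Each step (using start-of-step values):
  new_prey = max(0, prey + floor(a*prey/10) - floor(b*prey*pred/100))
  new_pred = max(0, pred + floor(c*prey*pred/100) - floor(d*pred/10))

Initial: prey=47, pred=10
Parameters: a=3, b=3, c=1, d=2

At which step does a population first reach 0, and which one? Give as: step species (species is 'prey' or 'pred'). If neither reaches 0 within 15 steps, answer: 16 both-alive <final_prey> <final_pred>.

Answer: 16 both-alive 6 5

Derivation:
Step 1: prey: 47+14-14=47; pred: 10+4-2=12
Step 2: prey: 47+14-16=45; pred: 12+5-2=15
Step 3: prey: 45+13-20=38; pred: 15+6-3=18
Step 4: prey: 38+11-20=29; pred: 18+6-3=21
Step 5: prey: 29+8-18=19; pred: 21+6-4=23
Step 6: prey: 19+5-13=11; pred: 23+4-4=23
Step 7: prey: 11+3-7=7; pred: 23+2-4=21
Step 8: prey: 7+2-4=5; pred: 21+1-4=18
Step 9: prey: 5+1-2=4; pred: 18+0-3=15
Step 10: prey: 4+1-1=4; pred: 15+0-3=12
Step 11: prey: 4+1-1=4; pred: 12+0-2=10
Step 12: prey: 4+1-1=4; pred: 10+0-2=8
Step 13: prey: 4+1-0=5; pred: 8+0-1=7
Step 14: prey: 5+1-1=5; pred: 7+0-1=6
Step 15: prey: 5+1-0=6; pred: 6+0-1=5
No extinction within 15 steps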